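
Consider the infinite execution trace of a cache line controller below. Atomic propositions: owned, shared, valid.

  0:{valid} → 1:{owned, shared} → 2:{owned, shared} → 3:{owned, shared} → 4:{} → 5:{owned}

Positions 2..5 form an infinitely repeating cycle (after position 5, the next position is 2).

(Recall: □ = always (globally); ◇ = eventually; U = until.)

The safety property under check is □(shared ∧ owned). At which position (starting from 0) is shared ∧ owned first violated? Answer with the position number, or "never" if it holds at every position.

0

At position 0 the labels are {valid}, so shared ∧ owned is false there. This is the first violation.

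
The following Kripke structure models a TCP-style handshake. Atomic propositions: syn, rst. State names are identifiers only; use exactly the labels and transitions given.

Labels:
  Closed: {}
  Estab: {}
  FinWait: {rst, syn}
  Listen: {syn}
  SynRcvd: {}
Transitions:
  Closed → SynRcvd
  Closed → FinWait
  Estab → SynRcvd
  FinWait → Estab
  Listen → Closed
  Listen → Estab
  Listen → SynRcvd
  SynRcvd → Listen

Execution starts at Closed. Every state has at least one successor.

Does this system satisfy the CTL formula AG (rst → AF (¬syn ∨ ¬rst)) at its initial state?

States satisfying rst → AF (¬syn ∨ ¬rst): {Closed, Estab, FinWait, Listen, SynRcvd}.
States satisfying AG (rst → AF (¬syn ∨ ¬rst)): {Closed, Estab, FinWait, Listen, SynRcvd}.
Every state reachable from Closed satisfies rst → AF (¬syn ∨ ¬rst).
Closed ∈ Sat(AG (rst → AF (¬syn ∨ ¬rst))).

Yes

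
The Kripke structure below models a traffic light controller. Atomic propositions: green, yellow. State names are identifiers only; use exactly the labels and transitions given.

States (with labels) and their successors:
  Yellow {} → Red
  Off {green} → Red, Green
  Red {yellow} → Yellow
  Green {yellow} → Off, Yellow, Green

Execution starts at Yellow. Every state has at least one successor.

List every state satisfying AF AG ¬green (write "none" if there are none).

{Yellow, Red}

States satisfying AG ¬green: {Yellow, Red}.
States satisfying AF AG ¬green: {Yellow, Red}.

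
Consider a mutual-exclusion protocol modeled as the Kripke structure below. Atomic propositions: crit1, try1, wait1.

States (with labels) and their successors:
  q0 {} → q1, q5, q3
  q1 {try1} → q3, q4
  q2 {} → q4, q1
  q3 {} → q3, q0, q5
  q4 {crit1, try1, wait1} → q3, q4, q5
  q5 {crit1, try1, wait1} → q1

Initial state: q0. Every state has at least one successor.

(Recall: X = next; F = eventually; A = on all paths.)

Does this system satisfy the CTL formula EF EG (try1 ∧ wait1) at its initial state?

States satisfying EG (try1 ∧ wait1): {q4}.
States satisfying EF EG (try1 ∧ wait1): {q0, q1, q2, q3, q4, q5}.
Some path from q0 reaches a state where EG (try1 ∧ wait1) holds.
q0 ∈ Sat(EF EG (try1 ∧ wait1)).

Satisfied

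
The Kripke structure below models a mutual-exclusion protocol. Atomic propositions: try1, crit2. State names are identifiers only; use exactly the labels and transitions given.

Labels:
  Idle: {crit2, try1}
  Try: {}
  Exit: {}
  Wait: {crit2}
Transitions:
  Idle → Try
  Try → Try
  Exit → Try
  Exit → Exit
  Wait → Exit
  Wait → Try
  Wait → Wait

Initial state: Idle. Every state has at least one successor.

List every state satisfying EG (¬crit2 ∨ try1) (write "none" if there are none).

States satisfying ¬crit2 ∨ try1: {Idle, Try, Exit}.
States satisfying EG (¬crit2 ∨ try1): {Idle, Try, Exit}.

{Idle, Try, Exit}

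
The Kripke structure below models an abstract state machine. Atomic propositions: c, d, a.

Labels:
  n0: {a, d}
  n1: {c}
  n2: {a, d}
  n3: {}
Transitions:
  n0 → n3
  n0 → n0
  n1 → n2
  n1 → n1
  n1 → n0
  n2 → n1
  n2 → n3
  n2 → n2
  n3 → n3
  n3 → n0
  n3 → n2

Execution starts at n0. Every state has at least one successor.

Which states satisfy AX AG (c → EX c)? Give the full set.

{n0, n1, n2, n3}

States satisfying AG (c → EX c): {n0, n1, n2, n3}.
States satisfying AX AG (c → EX c): {n0, n1, n2, n3}.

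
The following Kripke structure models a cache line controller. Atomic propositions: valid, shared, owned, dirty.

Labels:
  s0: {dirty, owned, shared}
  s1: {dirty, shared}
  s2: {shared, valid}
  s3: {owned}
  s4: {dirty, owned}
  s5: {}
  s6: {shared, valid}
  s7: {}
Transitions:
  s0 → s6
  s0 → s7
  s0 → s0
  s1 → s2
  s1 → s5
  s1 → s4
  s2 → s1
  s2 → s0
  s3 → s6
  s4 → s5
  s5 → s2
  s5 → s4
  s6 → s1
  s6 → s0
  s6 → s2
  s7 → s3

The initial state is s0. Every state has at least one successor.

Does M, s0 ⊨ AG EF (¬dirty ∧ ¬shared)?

States satisfying EF (¬dirty ∧ ¬shared): {s0, s1, s2, s3, s4, s5, s6, s7}.
States satisfying AG EF (¬dirty ∧ ¬shared): {s0, s1, s2, s3, s4, s5, s6, s7}.
Every state reachable from s0 satisfies EF (¬dirty ∧ ¬shared).
s0 ∈ Sat(AG EF (¬dirty ∧ ¬shared)).

Satisfied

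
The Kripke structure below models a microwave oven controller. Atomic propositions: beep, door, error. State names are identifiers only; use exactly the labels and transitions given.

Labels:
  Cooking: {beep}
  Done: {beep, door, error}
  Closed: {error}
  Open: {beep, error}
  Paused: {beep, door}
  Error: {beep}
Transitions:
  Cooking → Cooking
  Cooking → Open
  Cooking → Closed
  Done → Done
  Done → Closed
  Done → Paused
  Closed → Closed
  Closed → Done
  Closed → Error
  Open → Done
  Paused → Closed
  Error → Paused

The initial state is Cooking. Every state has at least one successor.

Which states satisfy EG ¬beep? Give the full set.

States satisfying ¬beep: {Closed}.
States satisfying EG ¬beep: {Closed}.

{Closed}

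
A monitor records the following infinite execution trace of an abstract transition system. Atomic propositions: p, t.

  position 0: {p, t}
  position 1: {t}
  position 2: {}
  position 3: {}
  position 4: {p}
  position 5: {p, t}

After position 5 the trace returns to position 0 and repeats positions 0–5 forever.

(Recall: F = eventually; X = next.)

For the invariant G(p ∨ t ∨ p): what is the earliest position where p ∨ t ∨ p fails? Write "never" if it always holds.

Check p ∨ t ∨ p at each position in order: 0 ✓, 1 ✓.
At position 2 the labels are {}, so p ∨ t ∨ p is false there. This is the first violation.

2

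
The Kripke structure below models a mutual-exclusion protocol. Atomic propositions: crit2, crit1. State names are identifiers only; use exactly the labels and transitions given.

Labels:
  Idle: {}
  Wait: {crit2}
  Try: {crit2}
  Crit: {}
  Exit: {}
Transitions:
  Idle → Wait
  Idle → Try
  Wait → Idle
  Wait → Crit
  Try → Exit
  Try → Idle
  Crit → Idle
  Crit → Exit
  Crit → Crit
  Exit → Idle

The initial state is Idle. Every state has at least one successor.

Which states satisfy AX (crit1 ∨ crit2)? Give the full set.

States satisfying crit1 ∨ crit2: {Wait, Try}.
States satisfying AX (crit1 ∨ crit2): {Idle}.

{Idle}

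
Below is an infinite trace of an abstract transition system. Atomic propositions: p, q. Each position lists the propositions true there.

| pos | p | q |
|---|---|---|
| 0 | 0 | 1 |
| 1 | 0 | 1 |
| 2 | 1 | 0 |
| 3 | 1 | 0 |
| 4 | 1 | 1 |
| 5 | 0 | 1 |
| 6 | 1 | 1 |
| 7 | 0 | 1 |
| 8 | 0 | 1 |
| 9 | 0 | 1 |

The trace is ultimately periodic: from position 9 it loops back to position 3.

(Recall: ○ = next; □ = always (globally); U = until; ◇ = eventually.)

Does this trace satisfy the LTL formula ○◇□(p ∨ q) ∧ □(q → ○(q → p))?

The position after 0 is 1; ◇□(p ∨ q) is true there.
q → ○(q → p) must hold at every position from 0 onward. It fails at position 0, so □(q → ○(q → p)) is false.
Positions where q holds: 0, 1, 4, 5, 6, 7, 8, 9.
Check ○(q → p) at each: 0→fails, 1→ok, 4→fails, 5→ok, 6→fails, 7→fails, 8→fails, 9→ok.
At position 0: ○◇□(p ∨ q) is true; □(q → ○(q → p)) is false; so ○◇□(p ∨ q) ∧ □(q → ○(q → p)) is false.

Violated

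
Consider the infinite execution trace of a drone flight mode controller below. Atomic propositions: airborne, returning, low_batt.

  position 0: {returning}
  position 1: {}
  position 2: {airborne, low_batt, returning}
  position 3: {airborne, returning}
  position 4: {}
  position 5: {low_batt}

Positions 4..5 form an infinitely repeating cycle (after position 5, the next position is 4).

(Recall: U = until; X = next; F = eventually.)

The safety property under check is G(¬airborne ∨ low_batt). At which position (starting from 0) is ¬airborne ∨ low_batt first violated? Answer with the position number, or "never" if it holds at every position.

3

Check ¬airborne ∨ low_batt at each position in order: 0 ✓, 1 ✓, 2 ✓.
At position 3 the labels are {airborne, returning}, so ¬airborne ∨ low_batt is false there. This is the first violation.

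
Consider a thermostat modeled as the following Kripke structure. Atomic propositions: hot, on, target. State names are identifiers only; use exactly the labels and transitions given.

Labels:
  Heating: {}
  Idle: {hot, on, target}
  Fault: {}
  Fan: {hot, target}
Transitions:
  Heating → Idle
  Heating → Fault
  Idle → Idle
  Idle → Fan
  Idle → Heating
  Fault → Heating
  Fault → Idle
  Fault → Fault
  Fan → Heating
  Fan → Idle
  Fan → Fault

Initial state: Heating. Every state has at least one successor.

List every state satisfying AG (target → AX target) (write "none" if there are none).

States satisfying target → AX target: {Heating, Fault}.
States satisfying AG (target → AX target): ∅.

none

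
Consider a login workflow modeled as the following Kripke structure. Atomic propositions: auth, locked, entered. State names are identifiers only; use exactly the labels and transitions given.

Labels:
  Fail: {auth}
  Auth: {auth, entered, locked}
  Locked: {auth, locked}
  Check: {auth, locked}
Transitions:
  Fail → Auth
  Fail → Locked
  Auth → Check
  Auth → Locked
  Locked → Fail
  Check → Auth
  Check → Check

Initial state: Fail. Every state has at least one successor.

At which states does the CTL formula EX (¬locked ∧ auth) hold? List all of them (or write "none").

{Locked}

States satisfying ¬locked ∧ auth: {Fail}.
States satisfying EX (¬locked ∧ auth): {Locked}.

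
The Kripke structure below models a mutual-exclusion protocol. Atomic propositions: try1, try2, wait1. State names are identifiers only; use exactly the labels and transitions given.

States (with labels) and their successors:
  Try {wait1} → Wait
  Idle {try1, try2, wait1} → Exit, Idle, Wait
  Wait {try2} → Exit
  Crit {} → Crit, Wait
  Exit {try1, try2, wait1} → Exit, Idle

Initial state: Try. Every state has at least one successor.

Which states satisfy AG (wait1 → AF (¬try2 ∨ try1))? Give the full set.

States satisfying wait1 → AF (¬try2 ∨ try1): {Try, Idle, Wait, Crit, Exit}.
States satisfying AG (wait1 → AF (¬try2 ∨ try1)): {Try, Idle, Wait, Crit, Exit}.

{Try, Idle, Wait, Crit, Exit}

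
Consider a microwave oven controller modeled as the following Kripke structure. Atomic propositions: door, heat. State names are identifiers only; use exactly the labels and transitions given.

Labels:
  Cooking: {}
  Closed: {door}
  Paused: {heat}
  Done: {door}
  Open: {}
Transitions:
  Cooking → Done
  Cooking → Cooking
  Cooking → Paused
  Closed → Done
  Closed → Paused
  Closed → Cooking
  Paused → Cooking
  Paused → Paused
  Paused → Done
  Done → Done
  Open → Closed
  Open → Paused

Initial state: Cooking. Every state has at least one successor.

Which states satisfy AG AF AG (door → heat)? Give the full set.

States satisfying AF AG (door → heat): ∅.
States satisfying AG AF AG (door → heat): ∅.

none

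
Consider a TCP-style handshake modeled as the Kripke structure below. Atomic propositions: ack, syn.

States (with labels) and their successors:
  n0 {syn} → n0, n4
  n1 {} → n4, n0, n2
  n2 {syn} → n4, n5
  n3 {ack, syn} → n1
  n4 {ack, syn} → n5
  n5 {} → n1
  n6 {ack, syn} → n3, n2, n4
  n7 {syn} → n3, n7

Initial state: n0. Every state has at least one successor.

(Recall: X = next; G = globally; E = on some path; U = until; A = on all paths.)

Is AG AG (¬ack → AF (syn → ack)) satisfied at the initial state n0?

States satisfying AG (¬ack → AF (syn → ack)): ∅.
States satisfying AG AG (¬ack → AF (syn → ack)): ∅.
n0 is reachable from n0 and violates AG (¬ack → AF (syn → ack)), so AG fails at n0.
n0 ∉ Sat(AG AG (¬ack → AF (syn → ack))).

No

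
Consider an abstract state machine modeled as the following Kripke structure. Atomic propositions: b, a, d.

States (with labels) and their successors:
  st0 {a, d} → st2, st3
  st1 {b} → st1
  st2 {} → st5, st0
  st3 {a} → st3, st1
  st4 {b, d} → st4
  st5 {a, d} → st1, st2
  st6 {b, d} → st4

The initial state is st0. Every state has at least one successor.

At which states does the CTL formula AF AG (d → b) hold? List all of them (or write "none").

States satisfying AG (d → b): {st1, st3, st4, st6}.
States satisfying AF AG (d → b): {st1, st3, st4, st6}.

{st1, st3, st4, st6}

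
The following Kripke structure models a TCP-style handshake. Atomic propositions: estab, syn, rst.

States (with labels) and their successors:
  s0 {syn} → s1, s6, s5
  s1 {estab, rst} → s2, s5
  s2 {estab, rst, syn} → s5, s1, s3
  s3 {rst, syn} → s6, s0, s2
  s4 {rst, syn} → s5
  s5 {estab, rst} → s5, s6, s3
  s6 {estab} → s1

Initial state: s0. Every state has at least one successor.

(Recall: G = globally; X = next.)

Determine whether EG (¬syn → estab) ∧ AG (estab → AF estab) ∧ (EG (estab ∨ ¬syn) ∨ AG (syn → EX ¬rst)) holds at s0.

States satisfying ¬syn → estab: {s0, s1, s2, s3, s4, s5, s6}.
States satisfying EG (¬syn → estab): {s0, s1, s2, s3, s4, s5, s6}.
States satisfying estab → AF estab: {s0, s1, s2, s3, s4, s5, s6}.
States satisfying AG (estab → AF estab): {s0, s1, s2, s3, s4, s5, s6}.
States satisfying estab ∨ ¬syn: {s1, s2, s5, s6}.
States satisfying EG (estab ∨ ¬syn): {s1, s2, s5, s6}.
States satisfying syn → EX ¬rst: {s0, s1, s3, s5, s6}.
States satisfying AG (syn → EX ¬rst): ∅.
States satisfying EG (estab ∨ ¬syn) ∨ AG (syn → EX ¬rst): {s1, s2, s5, s6}.
States satisfying EG (¬syn → estab) ∧ AG (estab → AF estab) ∧ (EG (estab ∨ ¬syn) ∨ AG (syn → EX ¬rst)): {s1, s2, s5, s6}.
s0 ∉ Sat(EG (¬syn → estab) ∧ AG (estab → AF estab) ∧ (EG (estab ∨ ¬syn) ∨ AG (syn → EX ¬rst))).

Does not hold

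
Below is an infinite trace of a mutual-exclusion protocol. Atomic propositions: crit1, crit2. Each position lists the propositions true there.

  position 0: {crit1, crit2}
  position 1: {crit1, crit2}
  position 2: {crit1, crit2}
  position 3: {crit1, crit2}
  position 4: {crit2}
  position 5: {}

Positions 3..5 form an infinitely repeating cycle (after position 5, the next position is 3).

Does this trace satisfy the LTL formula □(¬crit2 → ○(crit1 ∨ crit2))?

Satisfied

¬crit2 → ○(crit1 ∨ crit2) holds at every position 0..5, and those are all positions ever visited, so □(¬crit2 → ○(crit1 ∨ crit2)) holds.
Positions where ¬crit2 holds: 5.
Check ○(crit1 ∨ crit2) at each: 5→ok.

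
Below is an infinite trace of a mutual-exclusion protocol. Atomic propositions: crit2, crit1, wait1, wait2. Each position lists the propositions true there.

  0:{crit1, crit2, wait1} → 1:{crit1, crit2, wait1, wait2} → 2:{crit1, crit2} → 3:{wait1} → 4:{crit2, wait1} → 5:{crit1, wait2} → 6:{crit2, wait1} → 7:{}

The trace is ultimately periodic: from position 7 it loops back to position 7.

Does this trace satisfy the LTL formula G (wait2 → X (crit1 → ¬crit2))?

wait2 → X (crit1 → ¬crit2) must hold at every position from 0 onward. It fails at position 1, so G (wait2 → X (crit1 → ¬crit2)) is false.
Positions where wait2 holds: 1, 5.
Check X (crit1 → ¬crit2) at each: 1→fails, 5→ok.

Violated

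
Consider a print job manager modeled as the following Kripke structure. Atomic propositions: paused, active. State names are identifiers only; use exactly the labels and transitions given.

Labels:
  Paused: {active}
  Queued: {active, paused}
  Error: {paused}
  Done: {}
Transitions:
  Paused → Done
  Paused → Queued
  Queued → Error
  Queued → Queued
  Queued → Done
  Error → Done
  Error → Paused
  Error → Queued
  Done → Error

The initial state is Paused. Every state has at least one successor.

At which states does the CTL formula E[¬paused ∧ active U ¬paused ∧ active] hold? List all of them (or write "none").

{Paused}

States satisfying ¬paused ∧ active: {Paused}.
States satisfying E[¬paused ∧ active U ¬paused ∧ active]: {Paused}.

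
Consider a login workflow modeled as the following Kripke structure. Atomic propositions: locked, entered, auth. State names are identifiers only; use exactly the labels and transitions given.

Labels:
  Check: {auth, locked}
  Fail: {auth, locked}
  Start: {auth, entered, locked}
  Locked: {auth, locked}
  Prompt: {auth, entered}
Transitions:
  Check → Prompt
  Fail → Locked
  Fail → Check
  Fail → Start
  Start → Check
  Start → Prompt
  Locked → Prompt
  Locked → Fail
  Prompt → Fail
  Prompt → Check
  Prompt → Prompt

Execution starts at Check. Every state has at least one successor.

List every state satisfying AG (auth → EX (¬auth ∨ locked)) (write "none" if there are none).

none

States satisfying auth → EX (¬auth ∨ locked): {Fail, Start, Locked, Prompt}.
States satisfying AG (auth → EX (¬auth ∨ locked)): ∅.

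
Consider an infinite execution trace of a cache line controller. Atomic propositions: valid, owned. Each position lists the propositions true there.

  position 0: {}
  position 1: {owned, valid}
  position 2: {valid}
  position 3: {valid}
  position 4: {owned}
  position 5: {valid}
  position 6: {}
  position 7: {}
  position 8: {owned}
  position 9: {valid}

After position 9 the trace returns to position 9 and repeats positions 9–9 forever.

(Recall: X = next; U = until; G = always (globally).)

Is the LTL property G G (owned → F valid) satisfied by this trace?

Holds

G (owned → F valid) holds at every position 0..9, and those are all positions ever visited, so G G (owned → F valid) holds.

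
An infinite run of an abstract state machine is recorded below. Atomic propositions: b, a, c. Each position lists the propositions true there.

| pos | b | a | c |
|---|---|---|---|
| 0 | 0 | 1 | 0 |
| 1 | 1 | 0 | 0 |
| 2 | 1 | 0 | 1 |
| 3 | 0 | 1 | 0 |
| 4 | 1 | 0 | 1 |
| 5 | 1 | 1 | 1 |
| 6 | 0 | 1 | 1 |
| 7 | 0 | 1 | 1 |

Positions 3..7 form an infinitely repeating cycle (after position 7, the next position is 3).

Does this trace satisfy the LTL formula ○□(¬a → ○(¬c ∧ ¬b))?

Violated

The position after 0 is 1; □(¬a → ○(¬c ∧ ¬b)) is false there.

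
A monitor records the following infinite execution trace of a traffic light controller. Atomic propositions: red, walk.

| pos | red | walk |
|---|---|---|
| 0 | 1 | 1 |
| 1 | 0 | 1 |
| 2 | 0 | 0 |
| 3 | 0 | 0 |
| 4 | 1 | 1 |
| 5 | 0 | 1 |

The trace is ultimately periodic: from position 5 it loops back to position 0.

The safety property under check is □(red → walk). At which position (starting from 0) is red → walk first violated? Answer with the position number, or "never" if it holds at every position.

red → walk holds at every position 0..5, and those are all the positions the trace ever visits, so the invariant □(red → walk) is never violated.

never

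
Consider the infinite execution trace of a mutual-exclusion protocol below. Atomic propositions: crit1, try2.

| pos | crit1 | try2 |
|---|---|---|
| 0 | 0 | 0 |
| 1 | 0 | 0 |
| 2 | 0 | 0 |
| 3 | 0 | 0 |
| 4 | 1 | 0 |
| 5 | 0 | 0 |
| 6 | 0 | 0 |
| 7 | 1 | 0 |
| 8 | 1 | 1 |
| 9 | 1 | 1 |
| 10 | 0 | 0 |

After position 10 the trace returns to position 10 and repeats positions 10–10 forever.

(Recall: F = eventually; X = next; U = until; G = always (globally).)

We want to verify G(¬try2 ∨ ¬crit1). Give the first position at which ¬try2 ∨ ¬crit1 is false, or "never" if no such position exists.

Check ¬try2 ∨ ¬crit1 at each position in order: 0 ✓, 1 ✓, 2 ✓, 3 ✓, 4 ✓, 5 ✓, 6 ✓, 7 ✓.
At position 8 the labels are {crit1, try2}, so ¬try2 ∨ ¬crit1 is false there. This is the first violation.

8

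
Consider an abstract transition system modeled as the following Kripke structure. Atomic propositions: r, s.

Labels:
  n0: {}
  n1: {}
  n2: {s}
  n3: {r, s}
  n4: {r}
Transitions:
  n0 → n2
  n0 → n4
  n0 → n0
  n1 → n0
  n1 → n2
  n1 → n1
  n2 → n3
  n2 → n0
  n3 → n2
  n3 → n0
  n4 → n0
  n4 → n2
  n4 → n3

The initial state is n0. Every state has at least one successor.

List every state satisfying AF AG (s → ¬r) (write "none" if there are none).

States satisfying AG (s → ¬r): ∅.
States satisfying AF AG (s → ¬r): ∅.

none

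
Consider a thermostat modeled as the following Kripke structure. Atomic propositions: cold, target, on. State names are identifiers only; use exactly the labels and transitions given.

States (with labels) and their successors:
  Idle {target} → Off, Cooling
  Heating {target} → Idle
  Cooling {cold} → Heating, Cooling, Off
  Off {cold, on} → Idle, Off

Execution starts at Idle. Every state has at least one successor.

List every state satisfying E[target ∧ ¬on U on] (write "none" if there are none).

{Idle, Heating, Off}

States satisfying target ∧ ¬on: {Idle, Heating}.
States satisfying on: {Off}.
States satisfying E[target ∧ ¬on U on]: {Idle, Heating, Off}.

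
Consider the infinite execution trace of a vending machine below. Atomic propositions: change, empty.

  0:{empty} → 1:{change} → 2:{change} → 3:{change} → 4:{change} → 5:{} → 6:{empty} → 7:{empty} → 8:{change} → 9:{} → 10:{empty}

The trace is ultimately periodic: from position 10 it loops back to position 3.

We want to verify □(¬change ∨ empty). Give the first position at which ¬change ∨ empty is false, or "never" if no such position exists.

1

Check ¬change ∨ empty at each position in order: 0 ✓.
At position 1 the labels are {change}, so ¬change ∨ empty is false there. This is the first violation.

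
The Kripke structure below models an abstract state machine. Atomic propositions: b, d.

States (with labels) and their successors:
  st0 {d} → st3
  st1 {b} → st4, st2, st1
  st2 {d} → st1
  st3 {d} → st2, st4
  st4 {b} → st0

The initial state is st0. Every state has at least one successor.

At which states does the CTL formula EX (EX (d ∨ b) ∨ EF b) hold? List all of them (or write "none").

{st0, st1, st2, st3, st4}

States satisfying EX (d ∨ b) ∨ EF b: {st0, st1, st2, st3, st4}.
States satisfying EX (EX (d ∨ b) ∨ EF b): {st0, st1, st2, st3, st4}.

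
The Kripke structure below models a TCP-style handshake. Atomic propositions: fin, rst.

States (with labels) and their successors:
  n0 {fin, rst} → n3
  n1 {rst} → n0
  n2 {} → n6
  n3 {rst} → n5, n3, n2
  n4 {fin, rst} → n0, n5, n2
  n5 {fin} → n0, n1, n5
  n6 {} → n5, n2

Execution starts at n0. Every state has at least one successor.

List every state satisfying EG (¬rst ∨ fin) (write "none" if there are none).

States satisfying ¬rst ∨ fin: {n0, n2, n4, n5, n6}.
States satisfying EG (¬rst ∨ fin): {n2, n4, n5, n6}.

{n2, n4, n5, n6}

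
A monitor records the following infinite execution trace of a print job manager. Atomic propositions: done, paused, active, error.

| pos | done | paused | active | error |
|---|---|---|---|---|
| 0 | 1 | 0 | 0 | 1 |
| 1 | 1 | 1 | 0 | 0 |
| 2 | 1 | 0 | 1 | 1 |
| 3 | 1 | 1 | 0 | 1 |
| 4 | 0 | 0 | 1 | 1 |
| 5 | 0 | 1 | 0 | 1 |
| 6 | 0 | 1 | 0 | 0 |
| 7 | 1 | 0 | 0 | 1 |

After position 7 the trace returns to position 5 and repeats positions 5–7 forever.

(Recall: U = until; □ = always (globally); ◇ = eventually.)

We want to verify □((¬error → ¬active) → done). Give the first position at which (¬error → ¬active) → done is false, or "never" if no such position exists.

4

Check (¬error → ¬active) → done at each position in order: 0 ✓, 1 ✓, 2 ✓, 3 ✓.
At position 4 the labels are {active, error}, so (¬error → ¬active) → done is false there. This is the first violation.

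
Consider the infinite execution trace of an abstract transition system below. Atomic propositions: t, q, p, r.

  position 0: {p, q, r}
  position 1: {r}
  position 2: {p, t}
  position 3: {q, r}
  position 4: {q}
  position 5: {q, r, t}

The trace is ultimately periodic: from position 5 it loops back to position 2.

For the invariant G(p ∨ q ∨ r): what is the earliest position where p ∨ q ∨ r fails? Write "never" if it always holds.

never

p ∨ q ∨ r holds at every position 0..5, and those are all the positions the trace ever visits, so the invariant G(p ∨ q ∨ r) is never violated.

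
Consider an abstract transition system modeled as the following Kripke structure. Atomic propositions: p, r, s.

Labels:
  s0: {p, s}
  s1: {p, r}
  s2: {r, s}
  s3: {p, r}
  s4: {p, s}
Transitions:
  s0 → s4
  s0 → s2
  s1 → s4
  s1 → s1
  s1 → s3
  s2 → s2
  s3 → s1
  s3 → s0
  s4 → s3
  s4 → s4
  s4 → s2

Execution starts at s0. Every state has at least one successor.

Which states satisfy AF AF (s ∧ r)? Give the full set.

{s2}

States satisfying AF (s ∧ r): {s2}.
States satisfying AF AF (s ∧ r): {s2}.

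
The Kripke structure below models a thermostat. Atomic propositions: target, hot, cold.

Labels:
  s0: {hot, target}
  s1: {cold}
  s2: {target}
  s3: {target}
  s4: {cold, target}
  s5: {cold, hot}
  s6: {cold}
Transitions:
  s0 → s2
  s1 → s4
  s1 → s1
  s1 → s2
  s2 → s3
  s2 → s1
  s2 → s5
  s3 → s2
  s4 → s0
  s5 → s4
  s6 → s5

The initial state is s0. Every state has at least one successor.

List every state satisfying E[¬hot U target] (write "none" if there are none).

States satisfying ¬hot: {s1, s2, s3, s4, s6}.
States satisfying target: {s0, s2, s3, s4}.
States satisfying E[¬hot U target]: {s0, s1, s2, s3, s4}.

{s0, s1, s2, s3, s4}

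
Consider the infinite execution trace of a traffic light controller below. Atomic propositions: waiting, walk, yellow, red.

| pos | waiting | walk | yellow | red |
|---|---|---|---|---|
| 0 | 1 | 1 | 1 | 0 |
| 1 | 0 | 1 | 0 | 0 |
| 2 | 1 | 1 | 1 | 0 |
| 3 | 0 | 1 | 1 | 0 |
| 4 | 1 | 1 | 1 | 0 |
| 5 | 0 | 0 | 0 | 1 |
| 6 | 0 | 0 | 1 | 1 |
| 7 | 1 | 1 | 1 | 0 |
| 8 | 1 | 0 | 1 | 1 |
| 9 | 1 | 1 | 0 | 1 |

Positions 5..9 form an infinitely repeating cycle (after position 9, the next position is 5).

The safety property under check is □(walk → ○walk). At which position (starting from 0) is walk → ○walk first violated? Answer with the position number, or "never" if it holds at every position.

4

Check walk → ○walk at each position in order: 0 ✓, 1 ✓, 2 ✓, 3 ✓.
At position 4 the labels are {waiting, walk, yellow} and the next position 5 has {red}, so walk → ○walk is false there. This is the first violation.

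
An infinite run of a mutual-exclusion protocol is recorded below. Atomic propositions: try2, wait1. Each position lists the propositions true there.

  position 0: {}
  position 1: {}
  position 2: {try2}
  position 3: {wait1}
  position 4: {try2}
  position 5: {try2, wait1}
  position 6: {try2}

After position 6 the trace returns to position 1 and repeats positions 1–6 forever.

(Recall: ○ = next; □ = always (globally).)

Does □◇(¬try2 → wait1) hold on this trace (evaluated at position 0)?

Yes

◇(¬try2 → wait1) holds at every position 0..6, and those are all positions ever visited, so □◇(¬try2 → wait1) holds.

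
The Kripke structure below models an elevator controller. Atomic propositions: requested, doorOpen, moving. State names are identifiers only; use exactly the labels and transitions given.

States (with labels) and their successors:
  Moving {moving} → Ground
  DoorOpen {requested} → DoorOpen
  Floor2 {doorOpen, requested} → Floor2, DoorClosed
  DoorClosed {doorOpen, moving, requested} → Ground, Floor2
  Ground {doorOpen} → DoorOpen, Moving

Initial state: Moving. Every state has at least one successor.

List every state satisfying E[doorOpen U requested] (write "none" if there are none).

{DoorOpen, Floor2, DoorClosed, Ground}

States satisfying doorOpen: {Floor2, DoorClosed, Ground}.
States satisfying requested: {DoorOpen, Floor2, DoorClosed}.
States satisfying E[doorOpen U requested]: {DoorOpen, Floor2, DoorClosed, Ground}.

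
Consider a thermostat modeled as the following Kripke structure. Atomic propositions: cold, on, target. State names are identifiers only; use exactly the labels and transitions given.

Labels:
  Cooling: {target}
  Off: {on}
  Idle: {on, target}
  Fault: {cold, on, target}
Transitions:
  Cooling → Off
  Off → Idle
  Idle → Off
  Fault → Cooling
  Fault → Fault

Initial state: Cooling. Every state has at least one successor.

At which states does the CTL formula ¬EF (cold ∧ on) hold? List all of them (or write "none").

States satisfying cold ∧ on: {Fault}.
States satisfying EF (cold ∧ on): {Fault}.
States satisfying ¬EF (cold ∧ on): {Cooling, Off, Idle}.

{Cooling, Off, Idle}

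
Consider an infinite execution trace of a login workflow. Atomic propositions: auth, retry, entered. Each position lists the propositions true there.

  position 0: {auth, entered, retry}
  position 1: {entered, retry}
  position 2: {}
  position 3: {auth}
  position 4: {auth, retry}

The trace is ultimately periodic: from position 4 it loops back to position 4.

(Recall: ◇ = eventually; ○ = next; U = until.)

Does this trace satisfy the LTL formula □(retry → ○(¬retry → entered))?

No

retry → ○(¬retry → entered) must hold at every position from 0 onward. It fails at position 1, so □(retry → ○(¬retry → entered)) is false.
Positions where retry holds: 0, 1, 4.
Check ○(¬retry → entered) at each: 0→ok, 1→fails, 4→ok.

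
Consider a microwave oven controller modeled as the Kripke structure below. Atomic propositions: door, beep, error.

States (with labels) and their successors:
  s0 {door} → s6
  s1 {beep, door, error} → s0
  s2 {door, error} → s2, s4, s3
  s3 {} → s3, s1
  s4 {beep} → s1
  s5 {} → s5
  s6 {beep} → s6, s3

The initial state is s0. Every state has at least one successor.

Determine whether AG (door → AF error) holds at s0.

States satisfying door → AF error: {s1, s2, s3, s4, s5, s6}.
States satisfying AG (door → AF error): {s5}.
s0 is reachable from s0 and violates door → AF error, so AG fails at s0.
s0 ∉ Sat(AG (door → AF error)).

Does not hold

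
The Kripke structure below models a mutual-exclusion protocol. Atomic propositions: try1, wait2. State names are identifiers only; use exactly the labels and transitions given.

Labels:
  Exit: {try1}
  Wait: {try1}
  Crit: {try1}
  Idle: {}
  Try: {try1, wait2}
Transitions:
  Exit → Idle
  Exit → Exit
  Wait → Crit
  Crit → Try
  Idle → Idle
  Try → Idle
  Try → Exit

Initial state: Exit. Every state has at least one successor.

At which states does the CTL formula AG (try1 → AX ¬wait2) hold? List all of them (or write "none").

States satisfying try1 → AX ¬wait2: {Exit, Wait, Idle, Try}.
States satisfying AG (try1 → AX ¬wait2): {Exit, Idle, Try}.

{Exit, Idle, Try}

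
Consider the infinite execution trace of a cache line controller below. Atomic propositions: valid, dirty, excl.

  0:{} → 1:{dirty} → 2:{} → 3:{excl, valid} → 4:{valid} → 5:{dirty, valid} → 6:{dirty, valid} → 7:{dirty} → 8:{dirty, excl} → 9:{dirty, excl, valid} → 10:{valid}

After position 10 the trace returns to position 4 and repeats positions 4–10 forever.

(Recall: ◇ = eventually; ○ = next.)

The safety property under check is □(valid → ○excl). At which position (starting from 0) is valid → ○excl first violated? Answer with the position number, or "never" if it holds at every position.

Check valid → ○excl at each position in order: 0 ✓, 1 ✓, 2 ✓.
At position 3 the labels are {excl, valid} and the next position 4 has {valid}, so valid → ○excl is false there. This is the first violation.

3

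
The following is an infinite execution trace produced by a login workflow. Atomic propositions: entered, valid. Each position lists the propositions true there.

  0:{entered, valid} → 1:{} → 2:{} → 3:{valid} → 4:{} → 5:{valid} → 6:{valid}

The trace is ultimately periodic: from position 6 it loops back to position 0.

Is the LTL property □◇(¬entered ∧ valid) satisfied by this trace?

Yes

◇(¬entered ∧ valid) holds at every position 0..6, and those are all positions ever visited, so □◇(¬entered ∧ valid) holds.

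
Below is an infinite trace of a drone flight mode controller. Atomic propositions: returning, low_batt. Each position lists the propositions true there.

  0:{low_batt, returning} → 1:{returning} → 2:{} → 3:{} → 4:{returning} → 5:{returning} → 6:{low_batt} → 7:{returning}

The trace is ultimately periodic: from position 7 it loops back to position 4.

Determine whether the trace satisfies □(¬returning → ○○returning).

¬returning → ○○returning holds at every position 0..7, and those are all positions ever visited, so □(¬returning → ○○returning) holds.
Positions where ¬returning holds: 2, 3, 6.
Check ○○returning at each: 2→ok, 3→ok, 6→ok.

Holds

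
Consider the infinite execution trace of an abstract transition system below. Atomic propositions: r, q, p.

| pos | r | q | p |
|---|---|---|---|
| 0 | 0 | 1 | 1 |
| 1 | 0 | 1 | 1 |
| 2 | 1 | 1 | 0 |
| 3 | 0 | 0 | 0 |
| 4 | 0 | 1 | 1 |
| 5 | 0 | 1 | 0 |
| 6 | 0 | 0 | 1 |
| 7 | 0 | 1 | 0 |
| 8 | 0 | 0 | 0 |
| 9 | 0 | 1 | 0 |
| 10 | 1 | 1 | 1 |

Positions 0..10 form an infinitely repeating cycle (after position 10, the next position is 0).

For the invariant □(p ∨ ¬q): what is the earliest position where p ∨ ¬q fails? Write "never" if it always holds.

Check p ∨ ¬q at each position in order: 0 ✓, 1 ✓.
At position 2 the labels are {q, r}, so p ∨ ¬q is false there. This is the first violation.

2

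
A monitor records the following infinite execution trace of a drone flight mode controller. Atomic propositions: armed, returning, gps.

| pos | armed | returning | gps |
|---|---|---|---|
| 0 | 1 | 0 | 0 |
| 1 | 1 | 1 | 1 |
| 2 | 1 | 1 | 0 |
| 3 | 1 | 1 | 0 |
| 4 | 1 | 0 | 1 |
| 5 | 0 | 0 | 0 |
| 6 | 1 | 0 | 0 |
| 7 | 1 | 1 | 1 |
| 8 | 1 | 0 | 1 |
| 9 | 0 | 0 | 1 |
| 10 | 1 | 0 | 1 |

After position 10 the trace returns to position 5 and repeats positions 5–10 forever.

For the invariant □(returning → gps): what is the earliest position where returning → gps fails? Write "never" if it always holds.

Check returning → gps at each position in order: 0 ✓, 1 ✓.
At position 2 the labels are {armed, returning}, so returning → gps is false there. This is the first violation.

2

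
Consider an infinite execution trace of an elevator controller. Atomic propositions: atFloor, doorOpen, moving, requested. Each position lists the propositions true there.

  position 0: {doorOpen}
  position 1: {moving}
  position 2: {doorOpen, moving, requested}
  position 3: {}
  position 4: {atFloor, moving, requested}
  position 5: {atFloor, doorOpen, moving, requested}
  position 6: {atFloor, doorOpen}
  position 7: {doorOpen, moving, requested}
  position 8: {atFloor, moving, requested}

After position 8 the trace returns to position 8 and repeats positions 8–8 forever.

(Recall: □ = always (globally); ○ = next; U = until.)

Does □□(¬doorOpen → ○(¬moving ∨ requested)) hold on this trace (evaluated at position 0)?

□(¬doorOpen → ○(¬moving ∨ requested)) holds at every position 0..8, and those are all positions ever visited, so □□(¬doorOpen → ○(¬moving ∨ requested)) holds.

Satisfied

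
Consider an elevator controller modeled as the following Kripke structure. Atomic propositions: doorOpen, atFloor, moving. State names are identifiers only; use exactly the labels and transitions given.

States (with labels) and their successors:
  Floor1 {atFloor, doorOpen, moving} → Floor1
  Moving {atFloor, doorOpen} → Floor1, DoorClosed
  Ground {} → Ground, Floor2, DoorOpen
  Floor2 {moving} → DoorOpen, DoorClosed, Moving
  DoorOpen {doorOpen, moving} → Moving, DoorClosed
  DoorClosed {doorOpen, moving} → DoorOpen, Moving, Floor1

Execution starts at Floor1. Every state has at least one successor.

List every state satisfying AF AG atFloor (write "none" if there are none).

States satisfying AG atFloor: {Floor1}.
States satisfying AF AG atFloor: {Floor1}.

{Floor1}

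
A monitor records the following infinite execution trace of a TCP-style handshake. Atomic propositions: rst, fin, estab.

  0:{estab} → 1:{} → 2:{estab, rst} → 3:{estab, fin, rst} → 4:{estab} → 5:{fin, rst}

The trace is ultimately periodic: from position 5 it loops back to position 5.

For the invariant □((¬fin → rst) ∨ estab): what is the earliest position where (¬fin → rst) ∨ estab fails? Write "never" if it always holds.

1

Check (¬fin → rst) ∨ estab at each position in order: 0 ✓.
At position 1 the labels are {}, so (¬fin → rst) ∨ estab is false there. This is the first violation.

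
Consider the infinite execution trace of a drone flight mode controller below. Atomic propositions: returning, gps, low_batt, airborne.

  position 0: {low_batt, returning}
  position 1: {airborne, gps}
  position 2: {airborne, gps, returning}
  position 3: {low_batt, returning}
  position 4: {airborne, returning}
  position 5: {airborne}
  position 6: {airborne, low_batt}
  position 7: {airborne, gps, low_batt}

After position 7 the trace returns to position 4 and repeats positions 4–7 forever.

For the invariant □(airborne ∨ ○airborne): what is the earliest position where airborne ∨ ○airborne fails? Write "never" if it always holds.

airborne ∨ ○airborne holds at every position 0..7, and those are all the positions the trace ever visits, so the invariant □(airborne ∨ ○airborne) is never violated.

never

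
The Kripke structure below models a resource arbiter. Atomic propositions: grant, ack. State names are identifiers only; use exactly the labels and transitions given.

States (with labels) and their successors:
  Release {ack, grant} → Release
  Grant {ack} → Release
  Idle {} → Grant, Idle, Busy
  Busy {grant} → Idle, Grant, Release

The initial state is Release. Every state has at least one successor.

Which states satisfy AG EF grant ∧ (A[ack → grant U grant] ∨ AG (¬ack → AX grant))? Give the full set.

States satisfying EF grant: {Release, Grant, Idle, Busy}.
States satisfying AG EF grant: {Release, Grant, Idle, Busy}.
States satisfying ack → grant: {Release, Idle, Busy}.
States satisfying grant: {Release, Busy}.
States satisfying A[ack → grant U grant]: {Release, Busy}.
States satisfying ¬ack → AX grant: {Release, Grant}.
States satisfying AG (¬ack → AX grant): {Release, Grant}.
States satisfying A[ack → grant U grant] ∨ AG (¬ack → AX grant): {Release, Grant, Busy}.
States satisfying AG EF grant ∧ (A[ack → grant U grant] ∨ AG (¬ack → AX grant)): {Release, Grant, Busy}.

{Release, Grant, Busy}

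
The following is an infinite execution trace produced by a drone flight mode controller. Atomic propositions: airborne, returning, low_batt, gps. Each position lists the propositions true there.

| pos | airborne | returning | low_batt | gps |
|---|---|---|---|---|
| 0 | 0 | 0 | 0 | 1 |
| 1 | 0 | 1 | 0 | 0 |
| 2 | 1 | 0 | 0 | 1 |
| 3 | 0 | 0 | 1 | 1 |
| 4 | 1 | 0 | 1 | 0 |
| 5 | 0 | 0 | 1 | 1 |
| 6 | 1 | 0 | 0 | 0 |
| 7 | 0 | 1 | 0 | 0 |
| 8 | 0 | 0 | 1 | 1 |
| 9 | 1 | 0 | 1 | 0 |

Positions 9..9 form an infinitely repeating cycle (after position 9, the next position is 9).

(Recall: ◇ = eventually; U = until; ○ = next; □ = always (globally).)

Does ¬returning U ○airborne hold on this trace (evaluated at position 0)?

Holds

Walking from position 0: ○airborne first holds at position 1, and ¬returning holds at every earlier position along the way, so ¬returning U ○airborne holds.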